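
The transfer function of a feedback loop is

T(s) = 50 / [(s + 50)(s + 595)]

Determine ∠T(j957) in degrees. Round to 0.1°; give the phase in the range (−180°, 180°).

At s = jω = j957:
pole (s+50): 50 + j957 → |·| = √(50²+957²) = √918349 ≈ 958.31, ∠ = arctan(957/50) ≈ 87.01°
pole (s+595): 595 + j957 → |·| = √(595²+957²) = √1269874 ≈ 1126.9, ∠ = arctan(957/595) ≈ 58.13°
∠T = 0.00° − 145.14° = -145.14°

-145.1°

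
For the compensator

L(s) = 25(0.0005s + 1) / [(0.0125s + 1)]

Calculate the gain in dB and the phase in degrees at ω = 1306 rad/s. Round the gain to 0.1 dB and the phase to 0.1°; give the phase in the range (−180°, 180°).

5.2 dB, -53.4°

At ω = 1306 rad/s:
zero (1 + j1306·0.0005) = 1 + j0.653 → |·| ≈ 1.1943, ∠ ≈ 33.14°
pole (1 + j1306·0.0125) = 1 + j16.325 → |·| ≈ 16.356, ∠ ≈ 86.49°
|L| = 25 · 1.1943 / (16.356) ≈ 1.8255
Gain = 20 log₁₀(1.8255) ≈ 5.23 dB
∠L = (33.14°) − (86.49°) = -53.35°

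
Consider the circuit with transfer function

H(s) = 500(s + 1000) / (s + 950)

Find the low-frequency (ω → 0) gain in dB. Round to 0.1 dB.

H(0) = 500·1000 / (950) ≈ 526.32
20 log₁₀(526.32) ≈ 54.42 dB

54.4 dB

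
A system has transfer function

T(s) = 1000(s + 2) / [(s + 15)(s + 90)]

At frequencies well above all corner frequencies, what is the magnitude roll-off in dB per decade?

Each pole contributes −20 dB/decade at high frequency; each zero contributes +20 dB/decade.
Net: 1 zero(s) − 2 pole(s) → -20 dB/decade.

-20 dB/decade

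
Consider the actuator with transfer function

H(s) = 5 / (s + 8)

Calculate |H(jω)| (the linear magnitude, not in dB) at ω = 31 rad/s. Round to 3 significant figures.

0.156

At s = jω = j31:
pole (s+8): 8 + j31 → |·| = √(8²+31²) = √1025 ≈ 32.016, ∠ = arctan(31/8) ≈ 75.53°
|H| = 5 / 32.016 ≈ 0.15617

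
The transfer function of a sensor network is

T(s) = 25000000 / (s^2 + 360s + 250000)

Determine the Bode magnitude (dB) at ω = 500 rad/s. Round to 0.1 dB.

42.9 dB

At s = jω = j500:
quadratic: (j500)² + 360·j500 + 250000 = 0 + j180000 → |·| ≈ 1.8e+05, ∠ ≈ 90.00°
|T| = 25000000 / 1.8e+05 ≈ 138.89
Gain = 20 log₁₀(138.89) ≈ 42.85 dB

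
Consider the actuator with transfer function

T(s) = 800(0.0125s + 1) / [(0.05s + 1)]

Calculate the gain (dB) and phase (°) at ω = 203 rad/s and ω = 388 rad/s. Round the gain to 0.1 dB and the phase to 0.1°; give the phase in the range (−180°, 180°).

ω = 203: 46.6 dB, -15.9°; ω = 388: 46.2 dB, -8.7°

At ω = 203 rad/s:
zero (1 + j203·0.0125) = 1 + j2.5375 → |·| ≈ 2.7274, ∠ ≈ 68.49°
pole (1 + j203·0.05) = 1 + j10.15 → |·| ≈ 10.199, ∠ ≈ 84.37°
|T| = 800 · 2.7274 / (10.199) ≈ 213.93
Gain = 20 log₁₀(213.93) ≈ 46.61 dB
∠T = (68.49°) − (84.37°) = -15.88°

At ω = 388 rad/s:
zero (1 + j388·0.0125) = 1 + j4.85 → |·| ≈ 4.952, ∠ ≈ 78.35°
pole (1 + j388·0.05) = 1 + j19.4 → |·| ≈ 19.426, ∠ ≈ 87.05°
|T| = 800 · 4.952 / (19.426) ≈ 203.93
Gain = 20 log₁₀(203.93) ≈ 46.19 dB
∠T = (78.35°) − (87.05°) = -8.70°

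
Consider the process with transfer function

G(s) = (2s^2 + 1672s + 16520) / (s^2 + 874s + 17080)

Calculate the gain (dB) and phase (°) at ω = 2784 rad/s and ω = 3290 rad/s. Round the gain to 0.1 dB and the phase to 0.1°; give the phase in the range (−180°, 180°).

ω = 2784: 6.0 dB, 0.7°; ω = 3290: 6.0 dB, 0.6°

Substitute s = j2784:
Numerator: 2(j2784)^2 + 1672(j2784) + 16520 = -15484792 + j4654848
Denominator: (j2784)^2 + 874(j2784) + 17080 = -7733576 + j2433216
|N| = √(15484792² + 4654848²) ≈ 1.6169e+07, ∠N ≈ 163.27°
|D| = √(7733576² + 2433216²) ≈ 8.1073e+06, ∠D ≈ 162.53°
|G| = 1.6169e+07 / 8.1073e+06 ≈ 1.9944
Gain = 20 log₁₀(1.9944) ≈ 6.00 dB
∠G = 163.27° − 162.53° = 0.74°

Substitute s = j3290:
Numerator: 2(j3290)^2 + 1672(j3290) + 16520 = -21631680 + j5500880
Denominator: (j3290)^2 + 874(j3290) + 17080 = -10807020 + j2875460
|N| = √(21631680² + 5500880²) ≈ 2.232e+07, ∠N ≈ 165.73°
|D| = √(10807020² + 2875460²) ≈ 1.1183e+07, ∠D ≈ 165.10°
|G| = 2.232e+07 / 1.1183e+07 ≈ 1.9959
Gain = 20 log₁₀(1.9959) ≈ 6.00 dB
∠G = 165.73° − 165.10° = 0.63°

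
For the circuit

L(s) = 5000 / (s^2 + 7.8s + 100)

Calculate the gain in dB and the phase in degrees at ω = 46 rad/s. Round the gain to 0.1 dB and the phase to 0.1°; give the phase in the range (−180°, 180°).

7.8 dB, -169.9°

At s = jω = j46:
quadratic: (j46)² + 7.8·j46 + 100 = -2016 + j358.8 → |·| ≈ 2047.7, ∠ ≈ 169.91°
|L| = 5000 / 2047.7 ≈ 2.4418
Gain = 20 log₁₀(2.4418) ≈ 7.75 dB
∠L = 0.00° − 169.91° = -169.91°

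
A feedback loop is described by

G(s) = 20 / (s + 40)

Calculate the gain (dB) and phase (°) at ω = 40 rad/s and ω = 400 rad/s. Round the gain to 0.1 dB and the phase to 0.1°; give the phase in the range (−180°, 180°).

At s = jω = j40:
pole (s+40): 40 + j40 → |·| = √(40²+40²) = √3200 ≈ 56.569, ∠ = arctan(40/40) ≈ 45.00°
|G| = 20 / 56.569 ≈ 0.35355
Gain = 20 log₁₀(0.35355) ≈ -9.03 dB
∠G = 0.00° − 45.00° = -45.00°

At s = jω = j400:
pole (s+40): 40 + j400 → |·| = √(40²+400²) = √161600 ≈ 402, ∠ = arctan(400/40) ≈ 84.29°
|G| = 20 / 402 ≈ 0.049751
Gain = 20 log₁₀(0.049751) ≈ -26.06 dB
∠G = 0.00° − 84.29° = -84.29°

ω = 40: -9.0 dB, -45.0°; ω = 400: -26.1 dB, -84.3°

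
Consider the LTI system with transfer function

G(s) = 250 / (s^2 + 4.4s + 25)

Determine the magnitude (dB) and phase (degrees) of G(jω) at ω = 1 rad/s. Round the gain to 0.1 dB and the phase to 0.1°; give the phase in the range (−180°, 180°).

At s = jω = j1:
quadratic: (j1)² + 4.4·j1 + 25 = 24 + j4.4 → |·| ≈ 24.4, ∠ ≈ 10.39°
|G| = 250 / 24.4 ≈ 10.246
Gain = 20 log₁₀(10.246) ≈ 20.21 dB
∠G = 0.00° − 10.39° = -10.39°

20.2 dB, -10.4°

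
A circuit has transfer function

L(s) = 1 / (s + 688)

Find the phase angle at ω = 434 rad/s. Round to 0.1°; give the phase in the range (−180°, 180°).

Substitute s = j434:
Numerator: 1 = 1 + j0
Denominator: (j434) + 688 = 688 + j434
|N| = √(1² + 0²) ≈ 1, ∠N ≈ 0.00°
|D| = √(688² + 434²) ≈ 813.45, ∠D ≈ 32.24°
∠L = 0.00° − 32.24° = -32.24°

-32.2°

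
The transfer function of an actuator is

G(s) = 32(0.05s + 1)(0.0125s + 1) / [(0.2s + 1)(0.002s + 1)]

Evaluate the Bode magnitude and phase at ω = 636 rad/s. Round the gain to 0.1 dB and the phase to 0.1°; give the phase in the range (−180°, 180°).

At ω = 636 rad/s:
zero (1 + j636·0.05) = 1 + j31.8 → |·| ≈ 31.816, ∠ ≈ 88.20°
zero (1 + j636·0.0125) = 1 + j7.95 → |·| ≈ 8.0126, ∠ ≈ 82.83°
pole (1 + j636·0.2) = 1 + j127.2 → |·| ≈ 127.2, ∠ ≈ 89.55°
pole (1 + j636·0.002) = 1 + j1.272 → |·| ≈ 1.618, ∠ ≈ 51.83°
|G| = 32 · 31.816 · 8.0126 / (127.2 · 1.618) ≈ 39.637
Gain = 20 log₁₀(39.637) ≈ 31.96 dB
∠G = (88.20° + 82.83°) − (89.55° + 51.83°) = 29.65°

32.0 dB, 29.7°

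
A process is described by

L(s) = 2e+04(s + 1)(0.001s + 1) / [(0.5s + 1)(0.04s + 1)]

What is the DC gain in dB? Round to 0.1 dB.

L(0) = 2e+04 · 1 / 1 = 20000
20 log₁₀(20000) ≈ 86.02 dB

86.0 dB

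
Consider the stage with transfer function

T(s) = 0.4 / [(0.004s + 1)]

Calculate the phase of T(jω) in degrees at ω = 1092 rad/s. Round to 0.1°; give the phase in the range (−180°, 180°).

-77.1°

At ω = 1092 rad/s:
pole (1 + j1092·0.004) = 1 + j4.368 → |·| ≈ 4.481, ∠ ≈ 77.11°
∠T = (0°) − (77.11°) = -77.11°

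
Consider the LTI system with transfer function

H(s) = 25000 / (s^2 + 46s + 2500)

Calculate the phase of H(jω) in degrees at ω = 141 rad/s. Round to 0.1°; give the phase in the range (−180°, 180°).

-159.5°

At s = jω = j141:
quadratic: (j141)² + 46·j141 + 2500 = -17381 + j6486 → |·| ≈ 18552, ∠ ≈ 159.54°
∠H = 0.00° − 159.54° = -159.54°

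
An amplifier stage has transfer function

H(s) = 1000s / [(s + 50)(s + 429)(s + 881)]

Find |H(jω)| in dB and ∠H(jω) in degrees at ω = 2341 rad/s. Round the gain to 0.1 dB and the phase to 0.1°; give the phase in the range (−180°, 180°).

At s = jω = j2341:
zero at origin: s = j2341 → |·| = 2341, ∠ = 90.00°
pole (s+50): 50 + j2341 → |·| = √(50²+2341²) = √5482781 ≈ 2341.5, ∠ = arctan(2341/50) ≈ 88.78°
pole (s+429): 429 + j2341 → |·| = √(429²+2341²) = √5664322 ≈ 2380, ∠ = arctan(2341/429) ≈ 79.62°
pole (s+881): 881 + j2341 → |·| = √(881²+2341²) = √6256442 ≈ 2501.3, ∠ = arctan(2341/881) ≈ 69.38°
|H| = 1000 · 2341 / 1.3939e+10 ≈ 0.00016795
Gain = 20 log₁₀(0.00016795) ≈ -75.50 dB
∠H = 90.00° − 237.78° = -147.78°

-75.5 dB, -147.8°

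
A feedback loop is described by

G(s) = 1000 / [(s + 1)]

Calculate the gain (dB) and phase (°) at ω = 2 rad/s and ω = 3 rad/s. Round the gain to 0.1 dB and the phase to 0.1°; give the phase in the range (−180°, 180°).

At ω = 2 rad/s:
pole (1 + j2·1) = 1 + j2 → |·| ≈ 2.2361, ∠ ≈ 63.43°
|G| = 1000 · 1 / (2.2361) ≈ 447.21
Gain = 20 log₁₀(447.21) ≈ 53.01 dB
∠G = (0°) − (63.43°) = -63.43°

At ω = 3 rad/s:
pole (1 + j3·1) = 1 + j3 → |·| ≈ 3.1623, ∠ ≈ 71.57°
|G| = 1000 · 1 / (3.1623) ≈ 316.23
Gain = 20 log₁₀(316.23) ≈ 50.00 dB
∠G = (0°) − (71.57°) = -71.57°

ω = 2: 53.0 dB, -63.4°; ω = 3: 50.0 dB, -71.6°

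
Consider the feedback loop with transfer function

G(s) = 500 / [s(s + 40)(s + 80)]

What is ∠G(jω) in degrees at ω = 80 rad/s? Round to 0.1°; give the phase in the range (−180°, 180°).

At s = jω = j80:
pole (s+40): 40 + j80 → |·| = √(40²+80²) = √8000 ≈ 89.443, ∠ = arctan(80/40) ≈ 63.43°
pole (s+80): 80 + j80 → |·| = √(80²+80²) = √12800 ≈ 113.14, ∠ = arctan(80/80) ≈ 45.00°
pole at origin: |s| = 80, ∠ = 90.00° (in denominator)
∠G = 0.00° − 198.43° = -198.43° ≡ 161.57° (principal value)

161.6°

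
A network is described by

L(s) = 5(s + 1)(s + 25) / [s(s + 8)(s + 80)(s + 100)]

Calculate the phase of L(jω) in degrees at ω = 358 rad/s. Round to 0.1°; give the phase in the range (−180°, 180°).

-154.7°

At s = jω = j358:
zero (s+1): 1 + j358 → |·| = √(1²+358²) = √128165 ≈ 358, ∠ = arctan(358/1) ≈ 89.84°
zero (s+25): 25 + j358 → |·| = √(25²+358²) = √128789 ≈ 358.87, ∠ = arctan(358/25) ≈ 86.01°
pole (s+8): 8 + j358 → |·| = √(8²+358²) = √128228 ≈ 358.09, ∠ = arctan(358/8) ≈ 88.72°
pole (s+80): 80 + j358 → |·| = √(80²+358²) = √134564 ≈ 366.83, ∠ = arctan(358/80) ≈ 77.40°
pole (s+100): 100 + j358 → |·| = √(100²+358²) = √138164 ≈ 371.7, ∠ = arctan(358/100) ≈ 74.39°
pole at origin: |s| = 358, ∠ = 90.00° (in denominator)
∠L = 175.85° − 330.51° = -154.66°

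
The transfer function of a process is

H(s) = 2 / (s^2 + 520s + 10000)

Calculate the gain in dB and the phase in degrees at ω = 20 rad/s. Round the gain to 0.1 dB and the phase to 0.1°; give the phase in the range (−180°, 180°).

-77.0 dB, -47.3°

Substitute s = j20:
Numerator: 2 = 2 + j0
Denominator: (j20)^2 + 520(j20) + 10000 = 9600 + j10400
|N| = √(2² + 0²) ≈ 2, ∠N ≈ 0.00°
|D| = √(9600² + 10400²) ≈ 14153, ∠D ≈ 47.29°
|H| = 2 / 14153 ≈ 0.00014131
Gain = 20 log₁₀(0.00014131) ≈ -77.00 dB
∠H = 0.00° − 47.29° = -47.29°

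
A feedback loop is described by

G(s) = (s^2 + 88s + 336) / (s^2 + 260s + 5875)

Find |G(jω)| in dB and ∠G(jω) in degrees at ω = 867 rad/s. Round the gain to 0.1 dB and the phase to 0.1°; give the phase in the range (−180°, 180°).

-0.3 dB, 11.0°

Substitute s = j867:
Numerator: (j867)^2 + 88(j867) + 336 = -751353 + j76296
Denominator: (j867)^2 + 260(j867) + 5875 = -745814 + j225420
|N| = √(751353² + 76296²) ≈ 7.5522e+05, ∠N ≈ 174.20°
|D| = √(745814² + 225420²) ≈ 7.7914e+05, ∠D ≈ 163.18°
|G| = 7.5522e+05 / 7.7914e+05 ≈ 0.9693
Gain = 20 log₁₀(0.9693) ≈ -0.27 dB
∠G = 174.20° − 163.18° = 11.02°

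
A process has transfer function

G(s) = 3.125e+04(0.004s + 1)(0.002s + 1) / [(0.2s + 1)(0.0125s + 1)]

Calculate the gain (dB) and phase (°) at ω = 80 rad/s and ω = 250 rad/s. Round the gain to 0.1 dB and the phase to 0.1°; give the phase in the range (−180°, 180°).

ω = 80: 63.3 dB, -104.6°; ω = 250: 49.6 dB, -89.5°

At ω = 80 rad/s:
zero (1 + j80·0.004) = 1 + j0.32 → |·| ≈ 1.05, ∠ ≈ 17.74°
zero (1 + j80·0.002) = 1 + j0.16 → |·| ≈ 1.0127, ∠ ≈ 9.09°
pole (1 + j80·0.2) = 1 + j16 → |·| ≈ 16.031, ∠ ≈ 86.42°
pole (1 + j80·0.0125) = 1 + j1 → |·| ≈ 1.4142, ∠ ≈ 45.00°
|G| = 3.125e+04 · 1.05 · 1.0127 / (16.031 · 1.4142) ≈ 1465.7
Gain = 20 log₁₀(1465.7) ≈ 63.32 dB
∠G = (17.74° + 9.09°) − (86.42° + 45.00°) = -104.59°

At ω = 250 rad/s:
zero (1 + j250·0.004) = 1 + j1 → |·| ≈ 1.4142, ∠ ≈ 45.00°
zero (1 + j250·0.002) = 1 + j0.5 → |·| ≈ 1.118, ∠ ≈ 26.57°
pole (1 + j250·0.2) = 1 + j50 → |·| ≈ 50.01, ∠ ≈ 88.85°
pole (1 + j250·0.0125) = 1 + j3.125 → |·| ≈ 3.2811, ∠ ≈ 72.26°
|G| = 3.125e+04 · 1.4142 · 1.118 / (50.01 · 3.2811) ≈ 301.11
Gain = 20 log₁₀(301.11) ≈ 49.57 dB
∠G = (45.00° + 26.57°) − (88.85° + 72.26°) = -89.54°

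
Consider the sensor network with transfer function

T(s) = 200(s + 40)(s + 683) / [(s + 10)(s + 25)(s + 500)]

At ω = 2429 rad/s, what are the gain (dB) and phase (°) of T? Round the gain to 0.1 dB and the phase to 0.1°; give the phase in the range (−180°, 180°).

-21.5 dB, -94.2°

At s = jω = j2429:
zero (s+40): 40 + j2429 → |·| = √(40²+2429²) = √5901641 ≈ 2429.3, ∠ = arctan(2429/40) ≈ 89.06°
zero (s+683): 683 + j2429 → |·| = √(683²+2429²) = √6366530 ≈ 2523.2, ∠ = arctan(2429/683) ≈ 74.29°
pole (s+10): 10 + j2429 → |·| = √(10²+2429²) = √5900141 ≈ 2429, ∠ = arctan(2429/10) ≈ 89.76°
pole (s+25): 25 + j2429 → |·| = √(25²+2429²) = √5900666 ≈ 2429.1, ∠ = arctan(2429/25) ≈ 89.41°
pole (s+500): 500 + j2429 → |·| = √(500²+2429²) = √6150041 ≈ 2479.9, ∠ = arctan(2429/500) ≈ 78.37°
|T| = 200 · 6.1296e+06 / 1.4632e+10 ≈ 0.083783
Gain = 20 log₁₀(0.083783) ≈ -21.54 dB
∠T = 163.35° − 257.54° = -94.19°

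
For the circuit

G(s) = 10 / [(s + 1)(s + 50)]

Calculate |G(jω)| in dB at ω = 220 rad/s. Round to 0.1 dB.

At s = jω = j220:
pole (s+1): 1 + j220 → |·| = √(1²+220²) = √48401 ≈ 220, ∠ = arctan(220/1) ≈ 89.74°
pole (s+50): 50 + j220 → |·| = √(50²+220²) = √50900 ≈ 225.61, ∠ = arctan(220/50) ≈ 77.20°
|G| = 10 / 49634 ≈ 0.00020147
Gain = 20 log₁₀(0.00020147) ≈ -73.92 dB

-73.9 dB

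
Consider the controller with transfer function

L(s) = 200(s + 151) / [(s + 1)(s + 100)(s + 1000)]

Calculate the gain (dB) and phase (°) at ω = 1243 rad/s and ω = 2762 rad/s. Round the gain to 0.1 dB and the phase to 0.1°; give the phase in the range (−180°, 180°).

ω = 1243: -79.9 dB, -143.5°; ω = 2762: -92.2 dB, -161.1°

At s = jω = j1243:
zero (s+151): 151 + j1243 → |·| = √(151²+1243²) = √1567850 ≈ 1252.1, ∠ = arctan(1243/151) ≈ 83.07°
pole (s+1): 1 + j1243 → |·| = √(1²+1243²) = √1545050 ≈ 1243, ∠ = arctan(1243/1) ≈ 89.95°
pole (s+100): 100 + j1243 → |·| = √(100²+1243²) = √1555049 ≈ 1247, ∠ = arctan(1243/100) ≈ 85.40°
pole (s+1000): 1000 + j1243 → |·| = √(1000²+1243²) = √2545049 ≈ 1595.3, ∠ = arctan(1243/1000) ≈ 51.18°
|L| = 200 · 1252.1 / 2.4727e+09 ≈ 0.00010127
Gain = 20 log₁₀(0.00010127) ≈ -79.89 dB
∠L = 83.07° − 226.53° = -143.46°

At s = jω = j2762:
zero (s+151): 151 + j2762 → |·| = √(151²+2762²) = √7651445 ≈ 2766.1, ∠ = arctan(2762/151) ≈ 86.87°
pole (s+1): 1 + j2762 → |·| = √(1²+2762²) = √7628645 ≈ 2762, ∠ = arctan(2762/1) ≈ 89.98°
pole (s+100): 100 + j2762 → |·| = √(100²+2762²) = √7638644 ≈ 2763.8, ∠ = arctan(2762/100) ≈ 87.93°
pole (s+1000): 1000 + j2762 → |·| = √(1000²+2762²) = √8628644 ≈ 2937.5, ∠ = arctan(2762/1000) ≈ 70.10°
|L| = 200 · 2766.1 / 2.2424e+10 ≈ 2.4671e-05
Gain = 20 log₁₀(2.4671e-05) ≈ -92.16 dB
∠L = 86.87° − 248.01° = -161.14°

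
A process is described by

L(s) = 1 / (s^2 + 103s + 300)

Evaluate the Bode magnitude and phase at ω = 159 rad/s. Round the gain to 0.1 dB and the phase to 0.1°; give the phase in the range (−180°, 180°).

-89.5 dB, -146.8°

Substitute s = j159:
Numerator: 1 = 1 + j0
Denominator: (j159)^2 + 103(j159) + 300 = -24981 + j16377
|N| = √(1² + 0²) ≈ 1, ∠N ≈ 0.00°
|D| = √(24981² + 16377²) ≈ 29871, ∠D ≈ 146.75°
|L| = 1 / 29871 ≈ 3.3477e-05
Gain = 20 log₁₀(3.3477e-05) ≈ -89.51 dB
∠L = 0.00° − 146.75° = -146.75°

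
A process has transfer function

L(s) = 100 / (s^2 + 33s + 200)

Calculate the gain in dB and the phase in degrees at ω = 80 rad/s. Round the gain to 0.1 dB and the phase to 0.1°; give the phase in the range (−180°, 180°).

Substitute s = j80:
Numerator: 100 = 100 + j0
Denominator: (j80)^2 + 33(j80) + 200 = -6200 + j2640
|N| = √(100² + 0²) ≈ 100, ∠N ≈ 0.00°
|D| = √(6200² + 2640²) ≈ 6738.7, ∠D ≈ 156.94°
|L| = 100 / 6738.7 ≈ 0.01484
Gain = 20 log₁₀(0.01484) ≈ -36.57 dB
∠L = 0.00° − 156.94° = -156.94°

-36.6 dB, -156.9°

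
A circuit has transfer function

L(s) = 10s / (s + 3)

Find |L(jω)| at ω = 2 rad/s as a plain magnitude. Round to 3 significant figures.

5.55

At s = jω = j2:
zero at origin: s = j2 → |·| = 2, ∠ = 90.00°
pole (s+3): 3 + j2 → |·| = √(3²+2²) = √13 ≈ 3.6056, ∠ = arctan(2/3) ≈ 33.69°
|L| = 10 · 2 / 3.6056 ≈ 5.5469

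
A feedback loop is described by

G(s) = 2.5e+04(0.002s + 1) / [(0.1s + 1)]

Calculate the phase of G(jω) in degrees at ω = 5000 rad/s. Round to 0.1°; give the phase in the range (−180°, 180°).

-5.6°

At ω = 5000 rad/s:
zero (1 + j5000·0.002) = 1 + j10 → |·| ≈ 10.05, ∠ ≈ 84.29°
pole (1 + j5000·0.1) = 1 + j500 → |·| ≈ 500, ∠ ≈ 89.89°
∠G = (84.29°) − (89.89°) = -5.60°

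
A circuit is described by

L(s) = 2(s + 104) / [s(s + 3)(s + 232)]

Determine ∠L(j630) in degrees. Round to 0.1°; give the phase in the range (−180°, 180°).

At s = jω = j630:
zero (s+104): 104 + j630 → |·| = √(104²+630²) = √407716 ≈ 638.53, ∠ = arctan(630/104) ≈ 80.63°
pole (s+3): 3 + j630 → |·| = √(3²+630²) = √396909 ≈ 630.01, ∠ = arctan(630/3) ≈ 89.73°
pole (s+232): 232 + j630 → |·| = √(232²+630²) = √450724 ≈ 671.36, ∠ = arctan(630/232) ≈ 69.78°
pole at origin: |s| = 630, ∠ = 90.00° (in denominator)
∠L = 80.63° − 249.51° = -168.88°

-168.9°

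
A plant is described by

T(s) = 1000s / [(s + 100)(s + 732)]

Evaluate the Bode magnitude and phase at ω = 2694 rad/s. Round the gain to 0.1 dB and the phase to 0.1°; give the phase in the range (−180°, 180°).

At s = jω = j2694:
zero at origin: s = j2694 → |·| = 2694, ∠ = 90.00°
pole (s+100): 100 + j2694 → |·| = √(100²+2694²) = √7267636 ≈ 2695.9, ∠ = arctan(2694/100) ≈ 87.87°
pole (s+732): 732 + j2694 → |·| = √(732²+2694²) = √7793460 ≈ 2791.7, ∠ = arctan(2694/732) ≈ 74.80°
|T| = 1000 · 2694 / 7.5261e+06 ≈ 0.35795
Gain = 20 log₁₀(0.35795) ≈ -8.92 dB
∠T = 90.00° − 162.67° = -72.67°

-8.9 dB, -72.7°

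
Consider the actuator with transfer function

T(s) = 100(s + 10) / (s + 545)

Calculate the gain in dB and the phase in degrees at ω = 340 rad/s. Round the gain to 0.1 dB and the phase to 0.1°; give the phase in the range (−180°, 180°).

At s = jω = j340:
zero (s+10): 10 + j340 → |·| = √(10²+340²) = √115700 ≈ 340.15, ∠ = arctan(340/10) ≈ 88.32°
pole (s+545): 545 + j340 → |·| = √(545²+340²) = √412625 ≈ 642.36, ∠ = arctan(340/545) ≈ 31.96°
|T| = 100 · 340.15 / 642.36 ≈ 52.953
Gain = 20 log₁₀(52.953) ≈ 34.48 dB
∠T = 88.32° − 31.96° = 56.36°

34.5 dB, 56.4°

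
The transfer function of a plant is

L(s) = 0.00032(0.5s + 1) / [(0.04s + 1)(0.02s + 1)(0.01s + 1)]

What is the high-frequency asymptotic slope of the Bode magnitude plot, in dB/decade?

-40 dB/decade

Each pole contributes −20 dB/decade at high frequency; each zero contributes +20 dB/decade.
Net: 1 zero(s) − 3 pole(s) → -40 dB/decade.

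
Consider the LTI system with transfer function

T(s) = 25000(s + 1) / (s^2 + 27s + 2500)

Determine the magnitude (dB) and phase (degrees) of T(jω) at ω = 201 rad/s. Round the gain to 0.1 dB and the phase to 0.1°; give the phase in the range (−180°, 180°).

42.4 dB, -82.1°

At s = jω = j201:
zero (s+1): 1 + j201 → |·| = √(1²+201²) = √40402 ≈ 201, ∠ = arctan(201/1) ≈ 89.71°
quadratic: (j201)² + 27·j201 + 2500 = -37901 + j5427 → |·| ≈ 38288, ∠ ≈ 171.85°
|T| = 25000 · 201 / 38288 ≈ 131.24
Gain = 20 log₁₀(131.24) ≈ 42.36 dB
∠T = 89.71° − 171.85° = -82.14°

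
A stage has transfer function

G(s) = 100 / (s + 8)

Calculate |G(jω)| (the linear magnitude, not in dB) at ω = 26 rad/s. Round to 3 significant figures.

At s = jω = j26:
pole (s+8): 8 + j26 → |·| = √(8²+26²) = √740 ≈ 27.203, ∠ = arctan(26/8) ≈ 72.90°
|G| = 100 / 27.203 ≈ 3.6761

3.68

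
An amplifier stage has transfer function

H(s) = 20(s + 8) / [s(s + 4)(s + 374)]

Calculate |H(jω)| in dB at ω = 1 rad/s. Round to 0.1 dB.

At s = jω = j1:
zero (s+8): 8 + j1 → |·| = √(8²+1²) = √65 ≈ 8.0623, ∠ = arctan(1/8) ≈ 7.13°
pole (s+4): 4 + j1 → |·| = √(4²+1²) = √17 ≈ 4.1231, ∠ = arctan(1/4) ≈ 14.04°
pole (s+374): 374 + j1 → |·| = √(374²+1²) = √139877 ≈ 374, ∠ = arctan(1/374) ≈ 0.15°
pole at origin: |s| = 1, ∠ = 90.00° (in denominator)
|H| = 20 · 8.0623 / 1542 ≈ 0.10457
Gain = 20 log₁₀(0.10457) ≈ -19.61 dB

-19.6 dB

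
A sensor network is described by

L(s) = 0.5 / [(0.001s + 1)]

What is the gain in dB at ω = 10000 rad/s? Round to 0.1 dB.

-26.1 dB

At ω = 10000 rad/s:
pole (1 + j10000·0.001) = 1 + j10 → |·| ≈ 10.05, ∠ ≈ 84.29°
|L| = 0.5 · 1 / (10.05) ≈ 0.049751
Gain = 20 log₁₀(0.049751) ≈ -26.06 dB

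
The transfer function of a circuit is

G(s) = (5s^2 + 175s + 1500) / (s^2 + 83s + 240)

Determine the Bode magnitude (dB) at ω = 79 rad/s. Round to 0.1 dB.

11.3 dB

Substitute s = j79:
Numerator: 5(j79)^2 + 175(j79) + 1500 = -29705 + j13825
Denominator: (j79)^2 + 83(j79) + 240 = -6001 + j6557
|N| = √(29705² + 13825²) ≈ 32765, ∠N ≈ 155.04°
|D| = √(6001² + 6557²) ≈ 8888.5, ∠D ≈ 132.46°
|G| = 32765 / 8888.5 ≈ 3.6862
Gain = 20 log₁₀(3.6862) ≈ 11.33 dB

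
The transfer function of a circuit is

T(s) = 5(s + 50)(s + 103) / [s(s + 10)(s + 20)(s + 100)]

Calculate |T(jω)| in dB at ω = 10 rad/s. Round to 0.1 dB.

-21.6 dB

At s = jω = j10:
zero (s+50): 50 + j10 → |·| = √(50²+10²) = √2600 ≈ 50.99, ∠ = arctan(10/50) ≈ 11.31°
zero (s+103): 103 + j10 → |·| = √(103²+10²) = √10709 ≈ 103.48, ∠ = arctan(10/103) ≈ 5.55°
pole (s+10): 10 + j10 → |·| = √(10²+10²) = √200 ≈ 14.142, ∠ = arctan(10/10) ≈ 45.00°
pole (s+20): 20 + j10 → |·| = √(20²+10²) = √500 ≈ 22.361, ∠ = arctan(10/20) ≈ 26.57°
pole (s+100): 100 + j10 → |·| = √(100²+10²) = √10100 ≈ 100.5, ∠ = arctan(10/100) ≈ 5.71°
pole at origin: |s| = 10, ∠ = 90.00° (in denominator)
|T| = 5 · 5276.4 / 3.1781e+05 ≈ 0.083012
Gain = 20 log₁₀(0.083012) ≈ -21.62 dB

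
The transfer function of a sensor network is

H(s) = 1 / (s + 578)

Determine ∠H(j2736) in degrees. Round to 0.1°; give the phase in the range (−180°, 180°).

-78.1°

Substitute s = j2736:
Numerator: 1 = 1 + j0
Denominator: (j2736) + 578 = 578 + j2736
|N| = √(1² + 0²) ≈ 1, ∠N ≈ 0.00°
|D| = √(578² + 2736²) ≈ 2796.4, ∠D ≈ 78.07°
∠H = 0.00° − 78.07° = -78.07°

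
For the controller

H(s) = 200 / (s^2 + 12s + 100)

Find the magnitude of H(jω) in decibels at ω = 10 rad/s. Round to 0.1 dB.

At s = jω = j10:
quadratic: (j10)² + 12·j10 + 100 = 0 + j120 → |·| ≈ 120, ∠ ≈ 90.00°
|H| = 200 / 120 ≈ 1.6667
Gain = 20 log₁₀(1.6667) ≈ 4.44 dB

4.4 dB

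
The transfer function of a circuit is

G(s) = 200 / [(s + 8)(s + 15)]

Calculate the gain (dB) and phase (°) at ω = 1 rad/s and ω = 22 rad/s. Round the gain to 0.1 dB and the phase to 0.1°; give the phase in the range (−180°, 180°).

ω = 1: 4.4 dB, -10.9°; ω = 22: -9.9 dB, -125.7°

At s = jω = j1:
pole (s+8): 8 + j1 → |·| = √(8²+1²) = √65 ≈ 8.0623, ∠ = arctan(1/8) ≈ 7.13°
pole (s+15): 15 + j1 → |·| = √(15²+1²) = √226 ≈ 15.033, ∠ = arctan(1/15) ≈ 3.81°
|G| = 200 / 121.2 ≈ 1.6502
Gain = 20 log₁₀(1.6502) ≈ 4.35 dB
∠G = 0.00° − 10.94° = -10.94°

At s = jω = j22:
pole (s+8): 8 + j22 → |·| = √(8²+22²) = √548 ≈ 23.409, ∠ = arctan(22/8) ≈ 70.02°
pole (s+15): 15 + j22 → |·| = √(15²+22²) = √709 ≈ 26.627, ∠ = arctan(22/15) ≈ 55.71°
|G| = 200 / 623.31 ≈ 0.32087
Gain = 20 log₁₀(0.32087) ≈ -9.87 dB
∠G = 0.00° − 125.73° = -125.73°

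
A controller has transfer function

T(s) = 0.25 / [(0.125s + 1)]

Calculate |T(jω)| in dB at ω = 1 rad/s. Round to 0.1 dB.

At ω = 1 rad/s:
pole (1 + j1·0.125) = 1 + j0.125 → |·| ≈ 1.0078, ∠ ≈ 7.13°
|T| = 0.25 · 1 / (1.0078) ≈ 0.24807
Gain = 20 log₁₀(0.24807) ≈ -12.11 dB

-12.1 dB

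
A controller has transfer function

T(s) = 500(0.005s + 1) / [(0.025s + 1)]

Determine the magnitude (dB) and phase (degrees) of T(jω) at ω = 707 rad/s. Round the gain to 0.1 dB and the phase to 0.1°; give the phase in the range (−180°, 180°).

At ω = 707 rad/s:
zero (1 + j707·0.005) = 1 + j3.535 → |·| ≈ 3.6737, ∠ ≈ 74.20°
pole (1 + j707·0.025) = 1 + j17.675 → |·| ≈ 17.703, ∠ ≈ 86.76°
|T| = 500 · 3.6737 / (17.703) ≈ 103.76
Gain = 20 log₁₀(103.76) ≈ 40.32 dB
∠T = (74.20°) − (86.76°) = -12.56°

40.3 dB, -12.6°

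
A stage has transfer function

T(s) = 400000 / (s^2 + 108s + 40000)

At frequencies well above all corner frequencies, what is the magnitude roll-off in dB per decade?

Each pole contributes −20 dB/decade at high frequency; each zero contributes +20 dB/decade.
Net: 0 zero(s) − 2 pole(s) → -40 dB/decade.

-40 dB/decade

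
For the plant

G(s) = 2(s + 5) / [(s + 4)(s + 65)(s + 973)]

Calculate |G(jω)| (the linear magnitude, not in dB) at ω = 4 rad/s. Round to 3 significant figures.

3.57e-05

At s = jω = j4:
zero (s+5): 5 + j4 → |·| = √(5²+4²) = √41 ≈ 6.4031, ∠ = arctan(4/5) ≈ 38.66°
pole (s+4): 4 + j4 → |·| = √(4²+4²) = √32 ≈ 5.6569, ∠ = arctan(4/4) ≈ 45.00°
pole (s+65): 65 + j4 → |·| = √(65²+4²) = √4241 ≈ 65.123, ∠ = arctan(4/65) ≈ 3.52°
pole (s+973): 973 + j4 → |·| = √(973²+4²) = √946745 ≈ 973.01, ∠ = arctan(4/973) ≈ 0.24°
|G| = 2 · 6.4031 / 3.5845e+05 ≈ 3.5727e-05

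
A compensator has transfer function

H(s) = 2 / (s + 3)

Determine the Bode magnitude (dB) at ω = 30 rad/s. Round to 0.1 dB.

-23.6 dB

At s = jω = j30:
pole (s+3): 3 + j30 → |·| = √(3²+30²) = √909 ≈ 30.15, ∠ = arctan(30/3) ≈ 84.29°
|H| = 2 / 30.15 ≈ 0.066335
Gain = 20 log₁₀(0.066335) ≈ -23.57 dB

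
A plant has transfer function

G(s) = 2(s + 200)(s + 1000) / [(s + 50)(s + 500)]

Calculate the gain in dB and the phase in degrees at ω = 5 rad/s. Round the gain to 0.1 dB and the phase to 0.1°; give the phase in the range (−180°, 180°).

24.0 dB, -4.6°

At s = jω = j5:
zero (s+200): 200 + j5 → |·| = √(200²+5²) = √40025 ≈ 200.06, ∠ = arctan(5/200) ≈ 1.43°
zero (s+1000): 1000 + j5 → |·| = √(1000²+5²) = √1000025 ≈ 1000, ∠ = arctan(5/1000) ≈ 0.29°
pole (s+50): 50 + j5 → |·| = √(50²+5²) = √2525 ≈ 50.249, ∠ = arctan(5/50) ≈ 5.71°
pole (s+500): 500 + j5 → |·| = √(500²+5²) = √250025 ≈ 500.02, ∠ = arctan(5/500) ≈ 0.57°
|G| = 2 · 2.0006e+05 / 25126 ≈ 15.925
Gain = 20 log₁₀(15.925) ≈ 24.04 dB
∠G = 1.72° − 6.28° = -4.56°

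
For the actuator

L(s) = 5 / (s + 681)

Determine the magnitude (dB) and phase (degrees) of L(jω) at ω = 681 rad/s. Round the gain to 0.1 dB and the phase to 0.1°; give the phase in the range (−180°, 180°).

-45.7 dB, -45.0°

Substitute s = j681:
Numerator: 5 = 5 + j0
Denominator: (j681) + 681 = 681 + j681
|N| = √(5² + 0²) ≈ 5, ∠N ≈ 0.00°
|D| = √(681² + 681²) ≈ 963.08, ∠D ≈ 45.00°
|L| = 5 / 963.08 ≈ 0.0051917
Gain = 20 log₁₀(0.0051917) ≈ -45.69 dB
∠L = 0.00° − 45.00° = -45.00°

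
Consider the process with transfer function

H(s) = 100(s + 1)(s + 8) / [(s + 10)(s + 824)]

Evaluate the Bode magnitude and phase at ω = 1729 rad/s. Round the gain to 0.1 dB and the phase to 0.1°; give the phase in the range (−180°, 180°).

At s = jω = j1729:
zero (s+1): 1 + j1729 → |·| = √(1²+1729²) = √2989442 ≈ 1729, ∠ = arctan(1729/1) ≈ 89.97°
zero (s+8): 8 + j1729 → |·| = √(8²+1729²) = √2989505 ≈ 1729, ∠ = arctan(1729/8) ≈ 89.73°
pole (s+10): 10 + j1729 → |·| = √(10²+1729²) = √2989541 ≈ 1729, ∠ = arctan(1729/10) ≈ 89.67°
pole (s+824): 824 + j1729 → |·| = √(824²+1729²) = √3668417 ≈ 1915.3, ∠ = arctan(1729/824) ≈ 64.52°
|H| = 100 · 2.9894e+06 / 3.3116e+06 ≈ 90.271
Gain = 20 log₁₀(90.271) ≈ 39.11 dB
∠H = 179.70° − 154.19° = 25.51°

39.1 dB, 25.5°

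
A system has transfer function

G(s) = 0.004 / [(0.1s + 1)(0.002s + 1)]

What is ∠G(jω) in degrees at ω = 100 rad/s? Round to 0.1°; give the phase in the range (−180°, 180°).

At ω = 100 rad/s:
pole (1 + j100·0.1) = 1 + j10 → |·| ≈ 10.05, ∠ ≈ 84.29°
pole (1 + j100·0.002) = 1 + j0.2 → |·| ≈ 1.0198, ∠ ≈ 11.31°
∠G = (0°) − (84.29° + 11.31°) = -95.60°

-95.6°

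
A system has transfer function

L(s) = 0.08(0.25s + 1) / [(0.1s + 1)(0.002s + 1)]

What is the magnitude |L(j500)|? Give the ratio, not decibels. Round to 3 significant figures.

0.141

At ω = 500 rad/s:
zero (1 + j500·0.25) = 1 + j125 → |·| ≈ 125, ∠ ≈ 89.54°
pole (1 + j500·0.1) = 1 + j50 → |·| ≈ 50.01, ∠ ≈ 88.85°
pole (1 + j500·0.002) = 1 + j1 → |·| ≈ 1.4142, ∠ ≈ 45.00°
|L| = 0.08 · 125 / (50.01 · 1.4142) ≈ 0.14139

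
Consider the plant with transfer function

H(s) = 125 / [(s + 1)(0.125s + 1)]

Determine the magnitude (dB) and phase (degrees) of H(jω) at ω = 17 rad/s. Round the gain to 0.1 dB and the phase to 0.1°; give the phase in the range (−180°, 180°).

9.9 dB, -151.4°

At ω = 17 rad/s:
pole (1 + j17·1) = 1 + j17 → |·| ≈ 17.029, ∠ ≈ 86.63°
pole (1 + j17·0.125) = 1 + j2.125 → |·| ≈ 2.3485, ∠ ≈ 64.80°
|H| = 125 · 1 / (17.029 · 2.3485) ≈ 3.1256
Gain = 20 log₁₀(3.1256) ≈ 9.90 dB
∠H = (0°) − (86.63° + 64.80°) = -151.43°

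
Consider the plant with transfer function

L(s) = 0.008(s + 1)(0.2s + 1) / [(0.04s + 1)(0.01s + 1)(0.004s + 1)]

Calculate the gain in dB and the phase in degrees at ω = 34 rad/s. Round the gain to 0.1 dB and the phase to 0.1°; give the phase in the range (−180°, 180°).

At ω = 34 rad/s:
zero (1 + j34·1) = 1 + j34 → |·| ≈ 34.015, ∠ ≈ 88.32°
zero (1 + j34·0.2) = 1 + j6.8 → |·| ≈ 6.8731, ∠ ≈ 81.63°
pole (1 + j34·0.04) = 1 + j1.36 → |·| ≈ 1.6881, ∠ ≈ 53.67°
pole (1 + j34·0.01) = 1 + j0.34 → |·| ≈ 1.0562, ∠ ≈ 18.78°
pole (1 + j34·0.004) = 1 + j0.136 → |·| ≈ 1.0092, ∠ ≈ 7.74°
|L| = 0.008 · 34.015 · 6.8731 / (1.6881 · 1.0562 · 1.0092) ≈ 1.0394
Gain = 20 log₁₀(1.0394) ≈ 0.34 dB
∠L = (88.32° + 81.63°) − (53.67° + 18.78° + 7.74°) = 89.76°

0.3 dB, 89.8°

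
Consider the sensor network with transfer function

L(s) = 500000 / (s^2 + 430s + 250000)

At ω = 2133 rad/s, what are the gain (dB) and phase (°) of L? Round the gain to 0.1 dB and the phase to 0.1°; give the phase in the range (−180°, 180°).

-18.9 dB, -168.0°

At s = jω = j2133:
quadratic: (j2133)² + 430·j2133 + 250000 = -4299689 + j917190 → |·| ≈ 4.3964e+06, ∠ ≈ 167.96°
|L| = 500000 / 4.3964e+06 ≈ 0.11373
Gain = 20 log₁₀(0.11373) ≈ -18.88 dB
∠L = 0.00° − 167.96° = -167.96°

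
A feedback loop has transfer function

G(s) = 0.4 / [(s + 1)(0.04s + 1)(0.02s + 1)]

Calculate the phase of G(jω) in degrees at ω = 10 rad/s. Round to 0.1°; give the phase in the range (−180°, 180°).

At ω = 10 rad/s:
pole (1 + j10·1) = 1 + j10 → |·| ≈ 10.05, ∠ ≈ 84.29°
pole (1 + j10·0.04) = 1 + j0.4 → |·| ≈ 1.077, ∠ ≈ 21.80°
pole (1 + j10·0.02) = 1 + j0.2 → |·| ≈ 1.0198, ∠ ≈ 11.31°
∠G = (0°) − (84.29° + 21.80° + 11.31°) = -117.40°

-117.4°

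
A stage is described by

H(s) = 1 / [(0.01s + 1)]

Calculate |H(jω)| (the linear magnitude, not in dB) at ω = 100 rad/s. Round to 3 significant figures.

At ω = 100 rad/s:
pole (1 + j100·0.01) = 1 + j1 → |·| ≈ 1.4142, ∠ ≈ 45.00°
|H| = 1 · 1 / (1.4142) ≈ 0.70711

0.707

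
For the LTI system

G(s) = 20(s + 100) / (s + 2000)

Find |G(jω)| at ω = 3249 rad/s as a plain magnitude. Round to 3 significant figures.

17.0

At s = jω = j3249:
zero (s+100): 100 + j3249 → |·| = √(100²+3249²) = √10566001 ≈ 3250.5, ∠ = arctan(3249/100) ≈ 88.24°
pole (s+2000): 2000 + j3249 → |·| = √(2000²+3249²) = √14556001 ≈ 3815.2, ∠ = arctan(3249/2000) ≈ 58.38°
|G| = 20 · 3250.5 / 3815.2 ≈ 17.04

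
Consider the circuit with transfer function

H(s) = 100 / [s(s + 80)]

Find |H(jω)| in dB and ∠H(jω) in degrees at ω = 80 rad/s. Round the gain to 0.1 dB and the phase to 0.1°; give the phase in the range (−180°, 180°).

-39.1 dB, -135.0°

At s = jω = j80:
pole (s+80): 80 + j80 → |·| = √(80²+80²) = √12800 ≈ 113.14, ∠ = arctan(80/80) ≈ 45.00°
pole at origin: |s| = 80, ∠ = 90.00° (in denominator)
|H| = 100 / 9051.2 ≈ 0.011048
Gain = 20 log₁₀(0.011048) ≈ -39.13 dB
∠H = 0.00° − 135.00° = -135.00°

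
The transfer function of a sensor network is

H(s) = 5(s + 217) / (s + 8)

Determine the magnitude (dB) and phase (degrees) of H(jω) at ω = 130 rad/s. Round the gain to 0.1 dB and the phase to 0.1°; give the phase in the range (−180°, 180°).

At s = jω = j130:
zero (s+217): 217 + j130 → |·| = √(217²+130²) = √63989 ≈ 252.96, ∠ = arctan(130/217) ≈ 30.92°
pole (s+8): 8 + j130 → |·| = √(8²+130²) = √16964 ≈ 130.25, ∠ = arctan(130/8) ≈ 86.48°
|H| = 5 · 252.96 / 130.25 ≈ 9.7106
Gain = 20 log₁₀(9.7106) ≈ 19.74 dB
∠H = 30.92° − 86.48° = -55.56°

19.7 dB, -55.6°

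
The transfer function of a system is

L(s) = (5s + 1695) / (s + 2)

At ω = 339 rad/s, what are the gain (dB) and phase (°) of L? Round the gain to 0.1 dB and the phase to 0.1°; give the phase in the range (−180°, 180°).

17.0 dB, -44.7°

Substitute s = j339:
Numerator: 5(j339) + 1695 = 1695 + j1695
Denominator: (j339) + 2 = 2 + j339
|N| = √(1695² + 1695²) ≈ 2397.1, ∠N ≈ 45.00°
|D| = √(2² + 339²) ≈ 339.01, ∠D ≈ 89.66°
|L| = 2397.1 / 339.01 ≈ 7.0709
Gain = 20 log₁₀(7.0709) ≈ 16.99 dB
∠L = 45.00° − 89.66° = -44.66°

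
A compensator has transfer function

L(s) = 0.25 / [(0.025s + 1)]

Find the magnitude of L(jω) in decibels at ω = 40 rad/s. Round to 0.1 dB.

-15.1 dB

At ω = 40 rad/s:
pole (1 + j40·0.025) = 1 + j1 → |·| ≈ 1.4142, ∠ ≈ 45.00°
|L| = 0.25 · 1 / (1.4142) ≈ 0.17678
Gain = 20 log₁₀(0.17678) ≈ -15.05 dB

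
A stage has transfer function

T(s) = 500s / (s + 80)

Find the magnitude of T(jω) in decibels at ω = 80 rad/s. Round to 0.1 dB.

51.0 dB

At s = jω = j80:
zero at origin: s = j80 → |·| = 80, ∠ = 90.00°
pole (s+80): 80 + j80 → |·| = √(80²+80²) = √12800 ≈ 113.14, ∠ = arctan(80/80) ≈ 45.00°
|T| = 500 · 80 / 113.14 ≈ 353.54
Gain = 20 log₁₀(353.54) ≈ 50.97 dB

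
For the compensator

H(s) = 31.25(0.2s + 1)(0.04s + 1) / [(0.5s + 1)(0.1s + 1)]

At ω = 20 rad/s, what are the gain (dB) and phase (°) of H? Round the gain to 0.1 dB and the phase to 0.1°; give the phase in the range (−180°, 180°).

17.3 dB, -33.1°

At ω = 20 rad/s:
zero (1 + j20·0.2) = 1 + j4 → |·| ≈ 4.1231, ∠ ≈ 75.96°
zero (1 + j20·0.04) = 1 + j0.8 → |·| ≈ 1.2806, ∠ ≈ 38.66°
pole (1 + j20·0.5) = 1 + j10 → |·| ≈ 10.05, ∠ ≈ 84.29°
pole (1 + j20·0.1) = 1 + j2 → |·| ≈ 2.2361, ∠ ≈ 63.43°
|H| = 31.25 · 4.1231 · 1.2806 / (10.05 · 2.2361) ≈ 7.3423
Gain = 20 log₁₀(7.3423) ≈ 17.32 dB
∠H = (75.96° + 38.66°) − (84.29° + 63.43°) = -33.10°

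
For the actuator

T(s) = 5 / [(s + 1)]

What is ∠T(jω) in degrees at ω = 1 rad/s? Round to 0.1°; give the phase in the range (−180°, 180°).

-45.0°

At ω = 1 rad/s:
pole (1 + j1·1) = 1 + j1 → |·| ≈ 1.4142, ∠ ≈ 45.00°
∠T = (0°) − (45.00°) = -45.00°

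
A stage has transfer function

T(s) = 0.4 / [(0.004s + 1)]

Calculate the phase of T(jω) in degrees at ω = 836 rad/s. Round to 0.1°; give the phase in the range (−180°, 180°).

-73.4°

At ω = 836 rad/s:
pole (1 + j836·0.004) = 1 + j3.344 → |·| ≈ 3.4903, ∠ ≈ 73.35°
∠T = (0°) − (73.35°) = -73.35°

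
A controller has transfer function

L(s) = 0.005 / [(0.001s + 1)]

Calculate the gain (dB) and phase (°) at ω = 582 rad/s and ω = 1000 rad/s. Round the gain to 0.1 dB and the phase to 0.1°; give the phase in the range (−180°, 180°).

ω = 582: -47.3 dB, -30.2°; ω = 1000: -49.0 dB, -45.0°

At ω = 582 rad/s:
pole (1 + j582·0.001) = 1 + j0.582 → |·| ≈ 1.157, ∠ ≈ 30.20°
|L| = 0.005 · 1 / (1.157) ≈ 0.0043215
Gain = 20 log₁₀(0.0043215) ≈ -47.29 dB
∠L = (0°) − (30.20°) = -30.20°

At ω = 1000 rad/s:
pole (1 + j1000·0.001) = 1 + j1 → |·| ≈ 1.4142, ∠ ≈ 45.00°
|L| = 0.005 · 1 / (1.4142) ≈ 0.0035356
Gain = 20 log₁₀(0.0035356) ≈ -49.03 dB
∠L = (0°) − (45.00°) = -45.00°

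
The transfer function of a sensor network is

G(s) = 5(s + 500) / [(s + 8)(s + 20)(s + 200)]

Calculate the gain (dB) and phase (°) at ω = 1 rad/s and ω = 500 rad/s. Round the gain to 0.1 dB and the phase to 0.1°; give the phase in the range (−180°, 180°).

ω = 1: -22.2 dB, -10.2°; ω = 500: -91.6 dB, 160.0°

At s = jω = j1:
zero (s+500): 500 + j1 → |·| = √(500²+1²) = √250001 ≈ 500, ∠ = arctan(1/500) ≈ 0.11°
pole (s+8): 8 + j1 → |·| = √(8²+1²) = √65 ≈ 8.0623, ∠ = arctan(1/8) ≈ 7.13°
pole (s+20): 20 + j1 → |·| = √(20²+1²) = √401 ≈ 20.025, ∠ = arctan(1/20) ≈ 2.86°
pole (s+200): 200 + j1 → |·| = √(200²+1²) = √40001 ≈ 200, ∠ = arctan(1/200) ≈ 0.29°
|G| = 5 · 500 / 32290 ≈ 0.077423
Gain = 20 log₁₀(0.077423) ≈ -22.22 dB
∠G = 0.11° − 10.28° = -10.17°

At s = jω = j500:
zero (s+500): 500 + j500 → |·| = √(500²+500²) = √500000 ≈ 707.11, ∠ = arctan(500/500) ≈ 45.00°
pole (s+8): 8 + j500 → |·| = √(8²+500²) = √250064 ≈ 500.06, ∠ = arctan(500/8) ≈ 89.08°
pole (s+20): 20 + j500 → |·| = √(20²+500²) = √250400 ≈ 500.4, ∠ = arctan(500/20) ≈ 87.71°
pole (s+200): 200 + j500 → |·| = √(200²+500²) = √290000 ≈ 538.52, ∠ = arctan(500/200) ≈ 68.20°
|G| = 5 · 707.11 / 1.3475e+08 ≈ 2.6238e-05
Gain = 20 log₁₀(2.6238e-05) ≈ -91.62 dB
∠G = 45.00° − 244.99° = -199.99° ≡ 160.01° (principal value)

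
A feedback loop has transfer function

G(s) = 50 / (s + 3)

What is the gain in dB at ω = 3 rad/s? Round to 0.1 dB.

21.4 dB

At s = jω = j3:
pole (s+3): 3 + j3 → |·| = √(3²+3²) = √18 ≈ 4.2426, ∠ = arctan(3/3) ≈ 45.00°
|G| = 50 / 4.2426 ≈ 11.785
Gain = 20 log₁₀(11.785) ≈ 21.43 dB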